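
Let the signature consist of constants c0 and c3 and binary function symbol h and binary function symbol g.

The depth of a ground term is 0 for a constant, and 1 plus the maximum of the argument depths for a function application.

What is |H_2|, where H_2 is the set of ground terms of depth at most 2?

Let N_k = |{terms of depth ≤ k}|. Then N_0 = 2 and N_k = 2 + N_{k-1}^2 + N_{k-1}^2 for k ≥ 1 (one summand per function symbol, arity giving the exponent).
N_0 = 2
N_1 = 2 + 2^2 + 2^2 = 10
N_2 = 2 + 10^2 + 10^2 = 202

202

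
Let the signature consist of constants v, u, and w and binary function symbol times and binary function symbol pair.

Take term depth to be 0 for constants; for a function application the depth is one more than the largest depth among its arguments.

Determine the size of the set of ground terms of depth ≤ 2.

885

Count level by level. With function symbols times/2, pair/2, the terms of depth ≤ k are the 3 constants together with each function applied to depth-≤(k−1) tuples, so N_k = 3 + N_{k-1}^2 + N_{k-1}^2.
N_0 = 3
N_1 = 3 + 3^2 + 3^2 = 21
N_2 = 3 + 21^2 + 21^2 = 885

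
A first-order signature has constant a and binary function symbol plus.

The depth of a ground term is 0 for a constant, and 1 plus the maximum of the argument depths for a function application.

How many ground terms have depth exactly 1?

If N_k denotes the number of depth-≤k ground terms, the 1 constant gives N_0 = 1, and each function symbol of arity r contributes N_{k-1}^r new terms at level k: N_k = 1 + N_{k-1}^2.
N_0 = 1
N_1 = 1 + 1^2 = 2
Terms of depth exactly 1: N_1 − N_0 = 2 − 1 = 1.

1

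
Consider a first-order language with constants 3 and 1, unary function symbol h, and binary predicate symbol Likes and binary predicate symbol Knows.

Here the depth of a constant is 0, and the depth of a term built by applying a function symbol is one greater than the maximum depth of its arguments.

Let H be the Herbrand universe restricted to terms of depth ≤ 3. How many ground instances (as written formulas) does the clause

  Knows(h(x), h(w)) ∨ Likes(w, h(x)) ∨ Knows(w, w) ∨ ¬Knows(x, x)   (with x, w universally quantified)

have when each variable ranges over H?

64

Ground terms of depth ≤ 3:
  Count level by level. With function symbols h/1, the terms of depth ≤ k are the 2 constants together with each function applied to depth-≤(k−1) tuples, so N_k = 2 + N_{k-1}.
  N_0 = 2
  N_1 = 2 + 2 = 4
  N_2 = 2 + 4 = 6
  N_3 = 2 + 6 = 8
  Explicitly: 3, 1, h(3), h(1), h(h(3)), h(h(1)), h(h(h(3))), h(h(h(1))).
So there are 8 ground terms available for substitution.
There are 2 variables to instantiate (x, w), each occurring in at least one literal, so different choices give different ground instances.
Number of ground instances = 8^2 = 64.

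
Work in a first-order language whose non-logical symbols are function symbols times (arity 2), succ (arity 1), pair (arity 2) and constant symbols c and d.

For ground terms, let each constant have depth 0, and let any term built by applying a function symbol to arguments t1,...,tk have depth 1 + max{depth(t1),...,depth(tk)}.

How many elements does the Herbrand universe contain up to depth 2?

Count level by level. With function symbols times/2, succ/1, pair/2, the terms of depth ≤ k are the 2 constants together with each function applied to depth-≤(k−1) tuples, so N_k = 2 + N_{k-1}^2 + N_{k-1} + N_{k-1}^2.
N_0 = 2
N_1 = 2 + 2^2 + 2 + 2^2 = 12
N_2 = 2 + 12^2 + 12 + 12^2 = 302

302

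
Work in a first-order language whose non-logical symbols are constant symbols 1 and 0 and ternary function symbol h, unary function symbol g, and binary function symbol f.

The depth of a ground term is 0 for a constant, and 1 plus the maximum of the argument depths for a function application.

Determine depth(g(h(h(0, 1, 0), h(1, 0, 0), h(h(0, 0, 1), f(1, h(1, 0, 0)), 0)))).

5

depth(h(0, 1, 0)) = 1 + max(0, 0, 0) = 1
depth(h(1, 0, 0)) = 1 + max(0, 0, 0) = 1
depth(h(0, 0, 1)) = 1 + max(0, 0, 0) = 1
depth(f(1, h(1, 0, 0))) = 1 + max(0, 1) = 2
depth(h(h(0, 0, 1), f(1, h(1, 0, 0)), 0)) = 1 + max(1, 2, 0) = 3
depth(h(h(0, 1, 0), h(1, 0, 0), h(h(0, 0, 1), f(1, h(1, 0, 0)), 0))) = 1 + max(1, 1, 3) = 4
depth(g(h(h(0, 1, 0), h(1, 0, 0), h(h(0, 0, 1), f(1, h(1, 0, 0)), 0)))) = 1 + depth(h(h(0, 1, 0), h(1, 0, 0), h(h(0, 0, 1), f(1, h(1, 0, 0)), 0))) = 1 + 4 = 5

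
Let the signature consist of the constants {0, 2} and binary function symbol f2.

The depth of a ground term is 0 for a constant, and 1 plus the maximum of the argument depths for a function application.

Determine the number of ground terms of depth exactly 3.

1408

If N_k denotes the number of depth-≤k ground terms, the 2 constants give N_0 = 2, and each function symbol of arity r contributes N_{k-1}^r new terms at level k: N_k = 2 + N_{k-1}^2.
N_0 = 2
N_1 = 2 + 2^2 = 6
N_2 = 2 + 6^2 = 38
N_3 = 2 + 38^2 = 1446
Terms of depth exactly 3: N_3 − N_2 = 1446 − 38 = 1408.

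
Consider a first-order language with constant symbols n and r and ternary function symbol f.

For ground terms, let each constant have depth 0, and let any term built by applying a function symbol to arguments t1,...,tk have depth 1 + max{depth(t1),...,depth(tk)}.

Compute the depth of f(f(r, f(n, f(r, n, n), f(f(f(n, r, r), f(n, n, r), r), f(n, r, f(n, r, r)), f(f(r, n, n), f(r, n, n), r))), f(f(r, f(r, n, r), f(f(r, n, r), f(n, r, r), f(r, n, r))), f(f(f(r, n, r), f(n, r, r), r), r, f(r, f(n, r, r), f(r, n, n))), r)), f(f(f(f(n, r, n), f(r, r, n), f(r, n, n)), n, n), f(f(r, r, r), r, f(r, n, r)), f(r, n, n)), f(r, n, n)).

6

depth(f(r, n, n)) = 1 + max(0, 0, 0) = 1
depth(f(n, r, r)) = 1 + max(0, 0, 0) = 1
depth(f(n, n, r)) = 1 + max(0, 0, 0) = 1
depth(f(f(n, r, r), f(n, n, r), r)) = 1 + max(1, 1, 0) = 2
depth(f(n, r, f(n, r, r))) = 1 + max(0, 0, 1) = 2
depth(f(f(r, n, n), f(r, n, n), r)) = 1 + max(1, 1, 0) = 2
depth(f(f(f(n, r, r), f(n, n, r), r), f(n, r, f(n, r, r)), f(f(r, n, n), f(r, n, n), r))) = 1 + max(2, 2, 2) = 3
depth(f(n, f(r, n, n), f(f(f(n, r, r), f(n, n, r), r), f(n, r, f(n, r, r)), f(f(r, n, n), f(r, n, n), r)))) = 1 + max(0, 1, 3) = 4
depth(f(r, n, r)) = 1 + max(0, 0, 0) = 1
depth(f(f(r, n, r), f(n, r, r), f(r, n, r))) = 1 + max(1, 1, 1) = 2
depth(f(r, f(r, n, r), f(f(r, n, r), f(n, r, r), f(r, n, r)))) = 1 + max(0, 1, 2) = 3
depth(f(f(r, n, r), f(n, r, r), r)) = 1 + max(1, 1, 0) = 2
depth(f(r, f(n, r, r), f(r, n, n))) = 1 + max(0, 1, 1) = 2
depth(f(f(f(r, n, r), f(n, r, r), r), r, f(r, f(n, r, r), f(r, n, n)))) = 1 + max(2, 0, 2) = 3
depth(f(f(r, f(r, n, r), f(f(r, n, r), f(n, r, r), f(r, n, r))), f(f(f(r, n, r), f(n, r, r), r), r, f(r, f(n, r, r), f(r, n, n))), r)) = 1 + max(3, 3, 0) = 4
depth(f(r, f(n, f(r, n, n), f(f(f(n, r, r), f(n, n, r), r), f(n, r, f(n, r, r)), f(f(r, n, n), f(r, n, n), r))), f(f(r, f(r, n, r), f(f(r, n, r), f(n, r, r), f(r, n, r))), f(f(f(r, n, r), f(n, r, r), r), r, f(r, f(n, r, r), f(r, n, n))), r))) = 1 + max(0, 4, 4) = 5
depth(f(n, r, n)) = 1 + max(0, 0, 0) = 1
depth(f(r, r, n)) = 1 + max(0, 0, 0) = 1
depth(f(f(n, r, n), f(r, r, n), f(r, n, n))) = 1 + max(1, 1, 1) = 2
depth(f(f(f(n, r, n), f(r, r, n), f(r, n, n)), n, n)) = 1 + max(2, 0, 0) = 3
depth(f(r, r, r)) = 1 + max(0, 0, 0) = 1
depth(f(f(r, r, r), r, f(r, n, r))) = 1 + max(1, 0, 1) = 2
depth(f(f(f(f(n, r, n), f(r, r, n), f(r, n, n)), n, n), f(f(r, r, r), r, f(r, n, r)), f(r, n, n))) = 1 + max(3, 2, 1) = 4
depth(f(f(r, f(n, f(r, n, n), f(f(f(n, r, r), f(n, n, r), r), f(n, r, f(n, r, r)), f(f(r, n, n), f(r, n, n), r))), f(f(r, f(r, n, r), f(f(r, n, r), f(n, r, r), f(r, n, r))), f(f(f(r, n, r), f(n, r, r), r), r, f(r, f(n, r, r), f(r, n, n))), r)), f(f(f(f(n, r, n), f(r, r, n), f(r, n, n)), n, n), f(f(r, r, r), r, f(r, n, r)), f(r, n, n)), f(r, n, n))) = 1 + max(5, 4, 1) = 6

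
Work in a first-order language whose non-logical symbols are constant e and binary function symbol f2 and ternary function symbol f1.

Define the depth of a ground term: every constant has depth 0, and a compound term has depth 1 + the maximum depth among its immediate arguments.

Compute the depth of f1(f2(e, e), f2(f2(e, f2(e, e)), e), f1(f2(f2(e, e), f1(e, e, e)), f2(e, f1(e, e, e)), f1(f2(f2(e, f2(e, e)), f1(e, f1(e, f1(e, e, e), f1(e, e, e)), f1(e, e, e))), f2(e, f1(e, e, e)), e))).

7

depth(f2(e, e)) = 1 + max(0, 0) = 1
depth(f2(e, f2(e, e))) = 1 + max(0, 1) = 2
depth(f2(f2(e, f2(e, e)), e)) = 1 + max(2, 0) = 3
depth(f1(e, e, e)) = 1 + max(0, 0, 0) = 1
depth(f2(f2(e, e), f1(e, e, e))) = 1 + max(1, 1) = 2
depth(f2(e, f1(e, e, e))) = 1 + max(0, 1) = 2
depth(f1(e, f1(e, e, e), f1(e, e, e))) = 1 + max(0, 1, 1) = 2
depth(f1(e, f1(e, f1(e, e, e), f1(e, e, e)), f1(e, e, e))) = 1 + max(0, 2, 1) = 3
depth(f2(f2(e, f2(e, e)), f1(e, f1(e, f1(e, e, e), f1(e, e, e)), f1(e, e, e)))) = 1 + max(2, 3) = 4
depth(f1(f2(f2(e, f2(e, e)), f1(e, f1(e, f1(e, e, e), f1(e, e, e)), f1(e, e, e))), f2(e, f1(e, e, e)), e)) = 1 + max(4, 2, 0) = 5
depth(f1(f2(f2(e, e), f1(e, e, e)), f2(e, f1(e, e, e)), f1(f2(f2(e, f2(e, e)), f1(e, f1(e, f1(e, e, e), f1(e, e, e)), f1(e, e, e))), f2(e, f1(e, e, e)), e))) = 1 + max(2, 2, 5) = 6
depth(f1(f2(e, e), f2(f2(e, f2(e, e)), e), f1(f2(f2(e, e), f1(e, e, e)), f2(e, f1(e, e, e)), f1(f2(f2(e, f2(e, e)), f1(e, f1(e, f1(e, e, e), f1(e, e, e)), f1(e, e, e))), f2(e, f1(e, e, e)), e)))) = 1 + max(1, 3, 6) = 7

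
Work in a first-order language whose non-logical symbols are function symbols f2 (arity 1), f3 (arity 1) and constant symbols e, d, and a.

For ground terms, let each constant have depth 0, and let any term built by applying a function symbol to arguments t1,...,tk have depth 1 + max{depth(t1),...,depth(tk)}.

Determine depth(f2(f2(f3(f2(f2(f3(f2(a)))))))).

depth(f2(a)) = 1 + depth(a) = 1 + 0 = 1
depth(f3(f2(a))) = 1 + depth(f2(a)) = 1 + 1 = 2
depth(f2(f3(f2(a)))) = 1 + depth(f3(f2(a))) = 1 + 2 = 3
depth(f2(f2(f3(f2(a))))) = 1 + depth(f2(f3(f2(a)))) = 1 + 3 = 4
depth(f3(f2(f2(f3(f2(a)))))) = 1 + depth(f2(f2(f3(f2(a))))) = 1 + 4 = 5
depth(f2(f3(f2(f2(f3(f2(a))))))) = 1 + depth(f3(f2(f2(f3(f2(a)))))) = 1 + 5 = 6
depth(f2(f2(f3(f2(f2(f3(f2(a)))))))) = 1 + depth(f2(f3(f2(f2(f3(f2(a))))))) = 1 + 6 = 7

7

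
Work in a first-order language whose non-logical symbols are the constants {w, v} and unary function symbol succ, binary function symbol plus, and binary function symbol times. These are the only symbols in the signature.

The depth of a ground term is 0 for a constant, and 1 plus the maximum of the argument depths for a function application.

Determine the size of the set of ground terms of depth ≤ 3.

Write N_k for the number of ground terms of depth ≤ k. A term of depth ≤ k is either a constant or a function symbol applied to arguments of depth ≤ k−1, so N_k = 2 + N_{k-1} + N_{k-1}^2 + N_{k-1}^2.
N_0 = 2
N_1 = 2 + 2 + 2^2 + 2^2 = 12
N_2 = 2 + 12 + 12^2 + 12^2 = 302
N_3 = 2 + 302 + 302^2 + 302^2 = 182712

182712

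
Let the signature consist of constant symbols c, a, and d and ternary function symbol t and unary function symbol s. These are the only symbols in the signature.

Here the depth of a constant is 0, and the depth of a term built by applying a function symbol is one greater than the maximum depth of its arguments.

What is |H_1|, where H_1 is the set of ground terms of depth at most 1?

If N_k denotes the number of depth-≤k ground terms, the 3 constants give N_0 = 3, and each function symbol of arity r contributes N_{k-1}^r new terms at level k: N_k = 3 + N_{k-1}^3 + N_{k-1}.
N_0 = 3
N_1 = 3 + 3^3 + 3 = 33

33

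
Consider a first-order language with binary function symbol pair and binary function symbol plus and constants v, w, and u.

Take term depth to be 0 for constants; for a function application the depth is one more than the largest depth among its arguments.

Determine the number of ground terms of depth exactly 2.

If N_k denotes the number of depth-≤k ground terms, the 3 constants give N_0 = 3, and each function symbol of arity r contributes N_{k-1}^r new terms at level k: N_k = 3 + N_{k-1}^2 + N_{k-1}^2.
N_0 = 3
N_1 = 3 + 3^2 + 3^2 = 21
N_2 = 3 + 21^2 + 21^2 = 885
Terms of depth exactly 2: N_2 − N_1 = 885 − 21 = 864.

864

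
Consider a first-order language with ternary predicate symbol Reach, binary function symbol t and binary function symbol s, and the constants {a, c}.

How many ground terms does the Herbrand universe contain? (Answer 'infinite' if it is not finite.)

The signature has at least one function symbol (t, arity 2) and at least one constant (a).
Iterating t gives infinitely many distinct ground terms: a, t(a, a), t(t(a, a), t(a, a)), ...
So the Herbrand universe is infinite.

infinite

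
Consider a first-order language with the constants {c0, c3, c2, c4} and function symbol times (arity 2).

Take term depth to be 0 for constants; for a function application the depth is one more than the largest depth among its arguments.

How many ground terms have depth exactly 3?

162816

Let N_k = |{terms of depth ≤ k}|. Then N_0 = 4 and N_k = 4 + N_{k-1}^2 for k ≥ 1 (one summand per function symbol, arity giving the exponent).
N_0 = 4
N_1 = 4 + 4^2 = 20
N_2 = 4 + 20^2 = 404
N_3 = 4 + 404^2 = 163220
Terms of depth exactly 3: N_3 − N_2 = 163220 − 404 = 162816.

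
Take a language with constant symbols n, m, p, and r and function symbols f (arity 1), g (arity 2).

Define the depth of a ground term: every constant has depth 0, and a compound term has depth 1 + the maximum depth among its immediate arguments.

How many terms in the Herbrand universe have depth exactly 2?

580

Let N_k count ground terms of depth at most k. Each non-constant term of depth ≤ k is some function symbol applied to depth-≤(k−1) arguments, giving N_k = 4 + N_{k-1} + N_{k-1}^2.
N_0 = 4
N_1 = 4 + 4 + 4^2 = 24
N_2 = 4 + 24 + 24^2 = 604
Terms of depth exactly 2: N_2 − N_1 = 604 − 24 = 580.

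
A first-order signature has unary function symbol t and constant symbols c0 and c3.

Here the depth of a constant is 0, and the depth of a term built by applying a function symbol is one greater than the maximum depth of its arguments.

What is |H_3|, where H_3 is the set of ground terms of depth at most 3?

8

Write N_k for the number of ground terms of depth ≤ k. A term of depth ≤ k is either a constant or a function symbol applied to arguments of depth ≤ k−1, so N_k = 2 + N_{k-1}.
N_0 = 2
N_1 = 2 + 2 = 4
N_2 = 2 + 4 = 6
N_3 = 2 + 6 = 8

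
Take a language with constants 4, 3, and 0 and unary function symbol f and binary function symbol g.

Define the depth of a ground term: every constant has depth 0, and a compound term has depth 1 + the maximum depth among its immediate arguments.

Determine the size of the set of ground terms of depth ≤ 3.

59295

Count level by level. With function symbols f/1, g/2, the terms of depth ≤ k are the 3 constants together with each function applied to depth-≤(k−1) tuples, so N_k = 3 + N_{k-1} + N_{k-1}^2.
N_0 = 3
N_1 = 3 + 3 + 3^2 = 15
N_2 = 3 + 15 + 15^2 = 243
N_3 = 3 + 243 + 243^2 = 59295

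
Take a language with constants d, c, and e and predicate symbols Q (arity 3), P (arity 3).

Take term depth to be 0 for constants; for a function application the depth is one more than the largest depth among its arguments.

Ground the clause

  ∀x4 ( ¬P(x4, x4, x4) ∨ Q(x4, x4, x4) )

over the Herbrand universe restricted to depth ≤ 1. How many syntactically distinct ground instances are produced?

Ground terms of depth ≤ 1:
  With no function symbols every ground term is a constant, so there are exactly 3 ground terms at every depth bound.
  N_0 = 3
  N_1 = 3
  Explicitly: d, c, e.
So there are 3 ground terms available for substitution.
There is 1 variable to instantiate (x4),  occurring in at least one literal, so different choices give different ground instances.
Number of ground instances = 3.

3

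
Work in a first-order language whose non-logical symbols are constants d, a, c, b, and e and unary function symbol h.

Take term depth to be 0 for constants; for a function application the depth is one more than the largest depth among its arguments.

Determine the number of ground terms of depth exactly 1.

5

Write N_k for the number of ground terms of depth ≤ k. A term of depth ≤ k is either a constant or a function symbol applied to arguments of depth ≤ k−1, so N_k = 5 + N_{k-1}.
N_0 = 5
N_1 = 5 + 5 = 10
Terms of depth exactly 1: N_1 − N_0 = 10 − 5 = 5.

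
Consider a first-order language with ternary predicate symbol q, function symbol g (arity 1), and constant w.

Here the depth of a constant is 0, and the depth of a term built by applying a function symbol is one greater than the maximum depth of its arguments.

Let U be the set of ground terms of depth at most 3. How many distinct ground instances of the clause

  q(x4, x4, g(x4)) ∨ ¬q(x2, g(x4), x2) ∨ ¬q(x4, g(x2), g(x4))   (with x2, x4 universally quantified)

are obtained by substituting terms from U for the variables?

16

Ground terms of depth ≤ 3:
  Let N_k = |{terms of depth ≤ k}|. Then N_0 = 1 and N_k = 1 + N_{k-1} for k ≥ 1 (one summand per function symbol, arity giving the exponent).
  N_0 = 1
  N_1 = 1 + 1 = 2
  N_2 = 1 + 2 = 3
  N_3 = 1 + 3 = 4
  Explicitly: w, g(w), g(g(w)), g(g(g(w))).
So there are 4 ground terms available for substitution.
The body mentions every one of the 2 quantified variables; since ground terms form a free algebra, no two substitutions collapse to the same formula.
Number of ground instances = 4^2 = 16.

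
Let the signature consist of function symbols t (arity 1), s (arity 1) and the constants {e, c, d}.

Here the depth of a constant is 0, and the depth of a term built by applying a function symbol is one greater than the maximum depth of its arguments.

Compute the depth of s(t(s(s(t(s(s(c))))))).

depth(s(c)) = 1 + depth(c) = 1 + 0 = 1
depth(s(s(c))) = 1 + depth(s(c)) = 1 + 1 = 2
depth(t(s(s(c)))) = 1 + depth(s(s(c))) = 1 + 2 = 3
depth(s(t(s(s(c))))) = 1 + depth(t(s(s(c)))) = 1 + 3 = 4
depth(s(s(t(s(s(c)))))) = 1 + depth(s(t(s(s(c))))) = 1 + 4 = 5
depth(t(s(s(t(s(s(c))))))) = 1 + depth(s(s(t(s(s(c)))))) = 1 + 5 = 6
depth(s(t(s(s(t(s(s(c)))))))) = 1 + depth(t(s(s(t(s(s(c))))))) = 1 + 6 = 7

7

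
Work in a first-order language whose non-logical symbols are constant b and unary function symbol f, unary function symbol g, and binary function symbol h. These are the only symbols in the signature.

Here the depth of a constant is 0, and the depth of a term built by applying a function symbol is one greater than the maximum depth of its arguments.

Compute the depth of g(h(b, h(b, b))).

3

depth(h(b, b)) = 1 + max(0, 0) = 1
depth(h(b, h(b, b))) = 1 + max(0, 1) = 2
depth(g(h(b, h(b, b)))) = 1 + depth(h(b, h(b, b))) = 1 + 2 = 3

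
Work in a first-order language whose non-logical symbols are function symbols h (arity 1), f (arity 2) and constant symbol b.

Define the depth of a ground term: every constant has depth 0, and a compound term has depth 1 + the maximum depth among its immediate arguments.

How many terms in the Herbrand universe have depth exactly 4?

Count level by level. With function symbols h/1, f/2, the terms of depth ≤ k are the 1 constant together with each function applied to depth-≤(k−1) tuples, so N_k = 1 + N_{k-1} + N_{k-1}^2.
N_0 = 1
N_1 = 1 + 1 + 1^2 = 3
N_2 = 1 + 3 + 3^2 = 13
N_3 = 1 + 13 + 13^2 = 183
N_4 = 1 + 183 + 183^2 = 33673
Terms of depth exactly 4: N_4 − N_3 = 33673 − 183 = 33490.

33490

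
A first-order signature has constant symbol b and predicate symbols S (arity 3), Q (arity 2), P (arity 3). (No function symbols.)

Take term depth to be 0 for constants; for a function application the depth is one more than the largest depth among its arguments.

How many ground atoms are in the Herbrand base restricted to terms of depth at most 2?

3

First count ground terms of depth ≤ 2.
With no function symbols every ground term is a constant, so there is exactly 1 ground term at every depth bound.
N_0 = 1
N_1 = 1
N_2 = 1
So |H| = 1.
For each predicate symbol, the number of ground atoms is |H| raised to its arity; summing:
  S: 1^3 = 1;  Q: 1^2 = 1;  P: 1^3 = 1
Total ground atoms: 1 + 1 + 1 = 3.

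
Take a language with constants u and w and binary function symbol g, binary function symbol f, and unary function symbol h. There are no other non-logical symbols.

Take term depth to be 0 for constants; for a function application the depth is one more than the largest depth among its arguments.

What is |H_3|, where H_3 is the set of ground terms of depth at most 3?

If N_k denotes the number of depth-≤k ground terms, the 2 constants give N_0 = 2, and each function symbol of arity r contributes N_{k-1}^r new terms at level k: N_k = 2 + N_{k-1}^2 + N_{k-1}^2 + N_{k-1}.
N_0 = 2
N_1 = 2 + 2^2 + 2^2 + 2 = 12
N_2 = 2 + 12^2 + 12^2 + 12 = 302
N_3 = 2 + 302^2 + 302^2 + 302 = 182712

182712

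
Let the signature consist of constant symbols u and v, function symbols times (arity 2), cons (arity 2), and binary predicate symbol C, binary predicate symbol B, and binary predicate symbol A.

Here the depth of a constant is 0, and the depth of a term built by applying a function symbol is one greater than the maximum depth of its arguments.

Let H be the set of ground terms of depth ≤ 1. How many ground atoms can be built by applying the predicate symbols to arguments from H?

300

First count ground terms of depth ≤ 1.
Let N_k = |{terms of depth ≤ k}|. Then N_0 = 2 and N_k = 2 + N_{k-1}^2 + N_{k-1}^2 for k ≥ 1 (one summand per function symbol, arity giving the exponent).
N_0 = 2
N_1 = 2 + 2^2 + 2^2 = 10
Explicitly: u, v, times(u, u), times(u, v), times(v, u), times(v, v), cons(u, u), cons(u, v), cons(v, u), cons(v, v).
So |H| = 10.
A ground atom is a predicate applied to a tuple of terms from H, so the count is the sum over predicates of |H|^arity:
  C: 10^2 = 100;  B: 10^2 = 100;  A: 10^2 = 100
Total ground atoms: 100 + 100 + 100 = 300.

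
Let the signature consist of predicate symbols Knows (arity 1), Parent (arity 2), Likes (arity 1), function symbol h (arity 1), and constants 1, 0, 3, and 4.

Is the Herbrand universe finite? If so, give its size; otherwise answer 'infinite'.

infinite

The signature has at least one function symbol (h, arity 1) and at least one constant (1).
Iterating h gives infinitely many distinct ground terms: 1, h(1), h(h(1)), ...
So the Herbrand universe is infinite.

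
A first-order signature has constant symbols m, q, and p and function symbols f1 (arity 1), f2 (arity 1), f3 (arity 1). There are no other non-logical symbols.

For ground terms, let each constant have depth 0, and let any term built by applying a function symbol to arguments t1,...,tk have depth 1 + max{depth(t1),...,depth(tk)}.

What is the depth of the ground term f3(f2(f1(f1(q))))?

4

depth(f1(q)) = 1 + depth(q) = 1 + 0 = 1
depth(f1(f1(q))) = 1 + depth(f1(q)) = 1 + 1 = 2
depth(f2(f1(f1(q)))) = 1 + depth(f1(f1(q))) = 1 + 2 = 3
depth(f3(f2(f1(f1(q))))) = 1 + depth(f2(f1(f1(q)))) = 1 + 3 = 4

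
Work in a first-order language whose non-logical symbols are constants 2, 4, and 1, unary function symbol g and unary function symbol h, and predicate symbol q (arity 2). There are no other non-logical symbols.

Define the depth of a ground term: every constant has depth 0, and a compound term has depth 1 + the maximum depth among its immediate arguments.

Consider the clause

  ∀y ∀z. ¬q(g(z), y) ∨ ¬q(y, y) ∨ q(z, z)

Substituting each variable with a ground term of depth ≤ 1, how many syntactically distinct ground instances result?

81

Ground terms of depth ≤ 1:
  Let N_k count ground terms of depth at most k. Each non-constant term of depth ≤ k is some function symbol applied to depth-≤(k−1) arguments, giving N_k = 3 + N_{k-1} + N_{k-1}.
  N_0 = 3
  N_1 = 3 + 3 + 3 = 9
  Explicitly: 2, 4, 1, g(2), g(4), g(1), h(2), h(4), h(1).
So there are 9 ground terms available for substitution.
The clause has 2 distinct variables (y, z), each appearing in the body. In the free term algebra distinct substitutions yield syntactically distinct ground instances.
Number of ground instances = 9^2 = 81.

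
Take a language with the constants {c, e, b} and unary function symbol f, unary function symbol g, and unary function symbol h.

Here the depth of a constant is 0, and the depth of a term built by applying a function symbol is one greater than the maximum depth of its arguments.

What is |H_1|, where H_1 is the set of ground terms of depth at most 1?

12

If N_k denotes the number of depth-≤k ground terms, the 3 constants give N_0 = 3, and each function symbol of arity r contributes N_{k-1}^r new terms at level k: N_k = 3 + N_{k-1} + N_{k-1} + N_{k-1}.
N_0 = 3
N_1 = 3 + 3 + 3 + 3 = 12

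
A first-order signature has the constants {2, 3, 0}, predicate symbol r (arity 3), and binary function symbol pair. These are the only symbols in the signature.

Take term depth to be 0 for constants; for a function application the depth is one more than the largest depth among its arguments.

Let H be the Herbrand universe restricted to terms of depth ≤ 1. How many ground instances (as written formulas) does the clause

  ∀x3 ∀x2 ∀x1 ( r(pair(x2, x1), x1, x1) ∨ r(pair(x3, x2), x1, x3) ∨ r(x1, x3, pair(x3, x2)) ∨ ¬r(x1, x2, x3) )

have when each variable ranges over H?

1728

Ground terms of depth ≤ 1:
  Let N_k = |{terms of depth ≤ k}|. Then N_0 = 3 and N_k = 3 + N_{k-1}^2 for k ≥ 1 (one summand per function symbol, arity giving the exponent).
  N_0 = 3
  N_1 = 3 + 3^2 = 12
  Explicitly: 2, 3, 0, pair(2, 2), pair(2, 3), pair(2, 0), pair(3, 2), pair(3, 3), pair(3, 0), pair(0, 2), pair(0, 3), pair(0, 0).
So there are 12 ground terms available for substitution.
The clause has 3 distinct variables (x3, x2, x1), each appearing in the body. In the free term algebra distinct substitutions yield syntactically distinct ground instances.
Number of ground instances = 12^3 = 1728.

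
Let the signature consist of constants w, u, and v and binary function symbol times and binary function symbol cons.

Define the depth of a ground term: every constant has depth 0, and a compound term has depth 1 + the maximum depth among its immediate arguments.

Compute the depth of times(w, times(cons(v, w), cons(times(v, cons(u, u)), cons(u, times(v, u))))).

depth(cons(v, w)) = 1 + max(0, 0) = 1
depth(cons(u, u)) = 1 + max(0, 0) = 1
depth(times(v, cons(u, u))) = 1 + max(0, 1) = 2
depth(times(v, u)) = 1 + max(0, 0) = 1
depth(cons(u, times(v, u))) = 1 + max(0, 1) = 2
depth(cons(times(v, cons(u, u)), cons(u, times(v, u)))) = 1 + max(2, 2) = 3
depth(times(cons(v, w), cons(times(v, cons(u, u)), cons(u, times(v, u))))) = 1 + max(1, 3) = 4
depth(times(w, times(cons(v, w), cons(times(v, cons(u, u)), cons(u, times(v, u)))))) = 1 + max(0, 4) = 5

5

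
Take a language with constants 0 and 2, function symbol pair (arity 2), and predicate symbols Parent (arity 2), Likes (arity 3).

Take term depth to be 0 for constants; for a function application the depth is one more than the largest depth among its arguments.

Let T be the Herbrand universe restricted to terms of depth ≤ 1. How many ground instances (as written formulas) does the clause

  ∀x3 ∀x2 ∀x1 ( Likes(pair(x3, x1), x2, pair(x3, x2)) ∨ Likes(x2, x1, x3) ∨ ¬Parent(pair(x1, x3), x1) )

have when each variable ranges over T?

Ground terms of depth ≤ 1:
  Write N_k for the number of ground terms of depth ≤ k. A term of depth ≤ k is either a constant or a function symbol applied to arguments of depth ≤ k−1, so N_k = 2 + N_{k-1}^2.
  N_0 = 2
  N_1 = 2 + 2^2 = 6
So there are 6 ground terms available for substitution.
Each of x3, x2, x1 ranges independently over the available ground terms, and distinct assignments produce distinct instances.
Number of ground instances = 6^3 = 216.

216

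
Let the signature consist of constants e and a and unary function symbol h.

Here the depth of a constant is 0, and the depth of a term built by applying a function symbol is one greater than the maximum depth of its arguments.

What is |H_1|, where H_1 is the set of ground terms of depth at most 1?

4

Let N_k count ground terms of depth at most k. Each non-constant term of depth ≤ k is some function symbol applied to depth-≤(k−1) arguments, giving N_k = 2 + N_{k-1}.
N_0 = 2
N_1 = 2 + 2 = 4
Explicitly: e, a, h(e), h(a).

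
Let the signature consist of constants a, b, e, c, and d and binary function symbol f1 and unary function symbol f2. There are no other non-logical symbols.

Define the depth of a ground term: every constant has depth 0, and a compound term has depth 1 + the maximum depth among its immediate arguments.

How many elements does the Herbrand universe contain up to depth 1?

Count level by level. With function symbols f1/2, f2/1, the terms of depth ≤ k are the 5 constants together with each function applied to depth-≤(k−1) tuples, so N_k = 5 + N_{k-1}^2 + N_{k-1}.
N_0 = 5
N_1 = 5 + 5^2 + 5 = 35

35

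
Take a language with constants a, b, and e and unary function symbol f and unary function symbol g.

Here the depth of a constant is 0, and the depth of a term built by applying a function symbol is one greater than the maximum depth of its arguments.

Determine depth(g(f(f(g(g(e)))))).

depth(g(e)) = 1 + depth(e) = 1 + 0 = 1
depth(g(g(e))) = 1 + depth(g(e)) = 1 + 1 = 2
depth(f(g(g(e)))) = 1 + depth(g(g(e))) = 1 + 2 = 3
depth(f(f(g(g(e))))) = 1 + depth(f(g(g(e)))) = 1 + 3 = 4
depth(g(f(f(g(g(e)))))) = 1 + depth(f(f(g(g(e))))) = 1 + 4 = 5

5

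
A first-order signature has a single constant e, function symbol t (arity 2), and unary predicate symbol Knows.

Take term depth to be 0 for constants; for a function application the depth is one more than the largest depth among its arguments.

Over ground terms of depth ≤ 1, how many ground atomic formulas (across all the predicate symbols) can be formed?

2

First count ground terms of depth ≤ 1.
If N_k denotes the number of depth-≤k ground terms, the 1 constant gives N_0 = 1, and each function symbol of arity r contributes N_{k-1}^r new terms at level k: N_k = 1 + N_{k-1}^2.
N_0 = 1
N_1 = 1 + 1^2 = 2
Explicitly: e, t(e, e).
So |H| = 2.
For each predicate symbol, the number of ground atoms is |H| raised to its arity; summing:
  Knows: 2
Total ground atoms: 2.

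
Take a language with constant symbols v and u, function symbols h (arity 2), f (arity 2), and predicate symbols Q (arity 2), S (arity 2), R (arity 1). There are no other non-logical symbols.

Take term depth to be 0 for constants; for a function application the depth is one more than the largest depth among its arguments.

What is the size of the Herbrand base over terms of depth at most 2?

81810

First count ground terms of depth ≤ 2.
Count level by level. With function symbols h/2, f/2, the terms of depth ≤ k are the 2 constants together with each function applied to depth-≤(k−1) tuples, so N_k = 2 + N_{k-1}^2 + N_{k-1}^2.
N_0 = 2
N_1 = 2 + 2^2 + 2^2 = 10
N_2 = 2 + 10^2 + 10^2 = 202
So |H| = 202.
Ground atoms are formed by filling each argument slot of a predicate with a term from H, so an r-ary predicate gives |H|^r atoms:
  Q: 202^2 = 40804;  S: 202^2 = 40804;  R: 202
Total ground atoms: 40804 + 40804 + 202 = 81810.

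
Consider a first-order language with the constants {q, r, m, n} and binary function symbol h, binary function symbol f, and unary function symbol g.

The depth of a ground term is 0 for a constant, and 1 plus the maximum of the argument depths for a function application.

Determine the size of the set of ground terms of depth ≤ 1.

Write N_k for the number of ground terms of depth ≤ k. A term of depth ≤ k is either a constant or a function symbol applied to arguments of depth ≤ k−1, so N_k = 4 + N_{k-1}^2 + N_{k-1}^2 + N_{k-1}.
N_0 = 4
N_1 = 4 + 4^2 + 4^2 + 4 = 40

40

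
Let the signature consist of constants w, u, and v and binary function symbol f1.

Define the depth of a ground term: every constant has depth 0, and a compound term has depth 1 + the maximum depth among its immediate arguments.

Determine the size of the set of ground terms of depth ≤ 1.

12

Let N_k count ground terms of depth at most k. Each non-constant term of depth ≤ k is some function symbol applied to depth-≤(k−1) arguments, giving N_k = 3 + N_{k-1}^2.
N_0 = 3
N_1 = 3 + 3^2 = 12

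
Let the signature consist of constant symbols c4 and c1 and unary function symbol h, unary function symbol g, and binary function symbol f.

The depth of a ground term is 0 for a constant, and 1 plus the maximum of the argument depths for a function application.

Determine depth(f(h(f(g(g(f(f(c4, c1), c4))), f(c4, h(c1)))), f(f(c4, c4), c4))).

7

depth(f(c4, c1)) = 1 + max(0, 0) = 1
depth(f(f(c4, c1), c4)) = 1 + max(1, 0) = 2
depth(g(f(f(c4, c1), c4))) = 1 + depth(f(f(c4, c1), c4)) = 1 + 2 = 3
depth(g(g(f(f(c4, c1), c4)))) = 1 + depth(g(f(f(c4, c1), c4))) = 1 + 3 = 4
depth(h(c1)) = 1 + depth(c1) = 1 + 0 = 1
depth(f(c4, h(c1))) = 1 + max(0, 1) = 2
depth(f(g(g(f(f(c4, c1), c4))), f(c4, h(c1)))) = 1 + max(4, 2) = 5
depth(h(f(g(g(f(f(c4, c1), c4))), f(c4, h(c1))))) = 1 + depth(f(g(g(f(f(c4, c1), c4))), f(c4, h(c1)))) = 1 + 5 = 6
depth(f(c4, c4)) = 1 + max(0, 0) = 1
depth(f(f(c4, c4), c4)) = 1 + max(1, 0) = 2
depth(f(h(f(g(g(f(f(c4, c1), c4))), f(c4, h(c1)))), f(f(c4, c4), c4))) = 1 + max(6, 2) = 7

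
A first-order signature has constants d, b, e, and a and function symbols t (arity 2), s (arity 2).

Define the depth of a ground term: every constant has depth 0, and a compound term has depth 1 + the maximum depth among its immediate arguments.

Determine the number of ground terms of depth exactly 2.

2560

If N_k denotes the number of depth-≤k ground terms, the 4 constants give N_0 = 4, and each function symbol of arity r contributes N_{k-1}^r new terms at level k: N_k = 4 + N_{k-1}^2 + N_{k-1}^2.
N_0 = 4
N_1 = 4 + 4^2 + 4^2 = 36
N_2 = 4 + 36^2 + 36^2 = 2596
Terms of depth exactly 2: N_2 − N_1 = 2596 − 36 = 2560.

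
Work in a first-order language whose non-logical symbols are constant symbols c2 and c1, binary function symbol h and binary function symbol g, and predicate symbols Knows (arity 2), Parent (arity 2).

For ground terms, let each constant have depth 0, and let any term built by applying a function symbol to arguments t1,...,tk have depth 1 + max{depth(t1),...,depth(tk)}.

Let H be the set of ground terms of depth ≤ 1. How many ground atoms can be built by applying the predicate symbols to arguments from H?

First count ground terms of depth ≤ 1.
Let N_k count ground terms of depth at most k. Each non-constant term of depth ≤ k is some function symbol applied to depth-≤(k−1) arguments, giving N_k = 2 + N_{k-1}^2 + N_{k-1}^2.
N_0 = 2
N_1 = 2 + 2^2 + 2^2 = 10
So |H| = 10.
Each predicate of arity r yields |H|^r ground atoms (one per choice of an r-tuple from H):
  Knows: 10^2 = 100;  Parent: 10^2 = 100
Total ground atoms: 100 + 100 = 200.

200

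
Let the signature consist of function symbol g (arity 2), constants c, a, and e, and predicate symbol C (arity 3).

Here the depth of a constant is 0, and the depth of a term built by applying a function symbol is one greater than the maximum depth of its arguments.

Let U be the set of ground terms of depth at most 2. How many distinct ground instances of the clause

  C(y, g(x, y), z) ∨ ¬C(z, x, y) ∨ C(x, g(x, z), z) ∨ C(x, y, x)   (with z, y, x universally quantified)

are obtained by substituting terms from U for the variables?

3176523

Ground terms of depth ≤ 2:
  Let N_k = |{terms of depth ≤ k}|. Then N_0 = 3 and N_k = 3 + N_{k-1}^2 for k ≥ 1 (one summand per function symbol, arity giving the exponent).
  N_0 = 3
  N_1 = 3 + 3^2 = 12
  N_2 = 3 + 12^2 = 147
So there are 147 ground terms available for substitution.
The body mentions every one of the 3 quantified variables; since ground terms form a free algebra, no two substitutions collapse to the same formula.
Number of ground instances = 147^3 = 3176523.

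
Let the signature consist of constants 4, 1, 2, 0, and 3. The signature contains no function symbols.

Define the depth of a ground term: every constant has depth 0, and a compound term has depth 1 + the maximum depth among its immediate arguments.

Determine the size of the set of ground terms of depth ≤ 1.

5

With no function symbols every ground term is a constant, so there are exactly 5 ground terms at every depth bound.
N_0 = 5
N_1 = 5
Explicitly: 4, 1, 2, 0, 3.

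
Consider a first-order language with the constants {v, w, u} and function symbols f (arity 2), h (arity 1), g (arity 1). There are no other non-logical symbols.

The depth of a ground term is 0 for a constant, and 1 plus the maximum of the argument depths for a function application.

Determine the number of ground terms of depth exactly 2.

Write N_k for the number of ground terms of depth ≤ k. A term of depth ≤ k is either a constant or a function symbol applied to arguments of depth ≤ k−1, so N_k = 3 + N_{k-1}^2 + N_{k-1} + N_{k-1}.
N_0 = 3
N_1 = 3 + 3^2 + 3 + 3 = 18
N_2 = 3 + 18^2 + 18 + 18 = 363
Terms of depth exactly 2: N_2 − N_1 = 363 − 18 = 345.

345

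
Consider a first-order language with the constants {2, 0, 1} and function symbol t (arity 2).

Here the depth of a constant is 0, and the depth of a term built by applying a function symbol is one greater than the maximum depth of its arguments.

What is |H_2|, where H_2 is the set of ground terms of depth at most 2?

147

If N_k denotes the number of depth-≤k ground terms, the 3 constants give N_0 = 3, and each function symbol of arity r contributes N_{k-1}^r new terms at level k: N_k = 3 + N_{k-1}^2.
N_0 = 3
N_1 = 3 + 3^2 = 12
N_2 = 3 + 12^2 = 147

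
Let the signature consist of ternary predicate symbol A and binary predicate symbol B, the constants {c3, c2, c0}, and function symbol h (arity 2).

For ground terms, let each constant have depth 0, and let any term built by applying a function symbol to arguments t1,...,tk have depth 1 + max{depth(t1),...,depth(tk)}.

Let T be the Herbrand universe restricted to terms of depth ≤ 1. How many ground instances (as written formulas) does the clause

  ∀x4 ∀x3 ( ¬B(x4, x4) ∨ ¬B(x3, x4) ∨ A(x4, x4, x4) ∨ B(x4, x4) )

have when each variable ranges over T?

Ground terms of depth ≤ 1:
  Let N_k = |{terms of depth ≤ k}|. Then N_0 = 3 and N_k = 3 + N_{k-1}^2 for k ≥ 1 (one summand per function symbol, arity giving the exponent).
  N_0 = 3
  N_1 = 3 + 3^2 = 12
  Explicitly: c3, c2, c0, h(c3, c3), h(c3, c2), h(c3, c0), h(c2, c3), h(c2, c2), h(c2, c0), h(c0, c3), h(c0, c2), h(c0, c0).
So there are 12 ground terms available for substitution.
Each of x4, x3 ranges independently over the available ground terms, and distinct assignments produce distinct instances.
Number of ground instances = 12^2 = 144.

144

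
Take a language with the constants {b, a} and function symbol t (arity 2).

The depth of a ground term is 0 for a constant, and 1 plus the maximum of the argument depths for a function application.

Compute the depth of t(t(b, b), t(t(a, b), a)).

3

depth(t(b, b)) = 1 + max(0, 0) = 1
depth(t(a, b)) = 1 + max(0, 0) = 1
depth(t(t(a, b), a)) = 1 + max(1, 0) = 2
depth(t(t(b, b), t(t(a, b), a))) = 1 + max(1, 2) = 3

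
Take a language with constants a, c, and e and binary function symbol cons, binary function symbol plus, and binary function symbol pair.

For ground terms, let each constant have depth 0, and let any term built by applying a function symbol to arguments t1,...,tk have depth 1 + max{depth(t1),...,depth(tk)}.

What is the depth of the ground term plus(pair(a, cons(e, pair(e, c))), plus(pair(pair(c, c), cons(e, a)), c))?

4

depth(pair(e, c)) = 1 + max(0, 0) = 1
depth(cons(e, pair(e, c))) = 1 + max(0, 1) = 2
depth(pair(a, cons(e, pair(e, c)))) = 1 + max(0, 2) = 3
depth(pair(c, c)) = 1 + max(0, 0) = 1
depth(cons(e, a)) = 1 + max(0, 0) = 1
depth(pair(pair(c, c), cons(e, a))) = 1 + max(1, 1) = 2
depth(plus(pair(pair(c, c), cons(e, a)), c)) = 1 + max(2, 0) = 3
depth(plus(pair(a, cons(e, pair(e, c))), plus(pair(pair(c, c), cons(e, a)), c))) = 1 + max(3, 3) = 4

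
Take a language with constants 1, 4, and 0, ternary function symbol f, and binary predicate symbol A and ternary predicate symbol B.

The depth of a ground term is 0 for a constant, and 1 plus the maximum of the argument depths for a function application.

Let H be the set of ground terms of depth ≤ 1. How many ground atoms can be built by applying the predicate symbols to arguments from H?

First count ground terms of depth ≤ 1.
Write N_k for the number of ground terms of depth ≤ k. A term of depth ≤ k is either a constant or a function symbol applied to arguments of depth ≤ k−1, so N_k = 3 + N_{k-1}^3.
N_0 = 3
N_1 = 3 + 3^3 = 30
So |H| = 30.
For each predicate symbol, the number of ground atoms is |H| raised to its arity; summing:
  A: 30^2 = 900;  B: 30^3 = 27000
Total ground atoms: 900 + 27000 = 27900.

27900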